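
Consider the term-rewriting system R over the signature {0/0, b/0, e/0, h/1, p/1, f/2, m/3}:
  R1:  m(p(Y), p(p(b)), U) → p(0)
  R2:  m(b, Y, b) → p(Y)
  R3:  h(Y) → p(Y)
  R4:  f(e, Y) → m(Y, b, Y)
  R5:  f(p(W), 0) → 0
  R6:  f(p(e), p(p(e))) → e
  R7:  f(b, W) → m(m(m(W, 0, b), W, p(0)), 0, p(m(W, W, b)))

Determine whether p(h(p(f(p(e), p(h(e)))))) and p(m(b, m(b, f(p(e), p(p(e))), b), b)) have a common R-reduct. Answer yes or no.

yes — NF(t₁) = p(p(p(e))), NF(t₂) = p(p(p(e)))

Reduce t₁ = p(h(p(f(p(e), p(h(e)))))):
1. p(h(p(f(p(e), p(h(e))))))  →  p(p(p(f(p(e), p(h(e))))))   [R3 at 1]
2. p(p(p(f(p(e), p(h(e))))))  →  p(p(p(f(p(e), p(p(e))))))   [R3 at 1.1.1.2.1]
3. p(p(p(f(p(e), p(p(e))))))  →  p(p(p(e)))   [R6 at 1.1.1]

Reduce t₂ = p(m(b, m(b, f(p(e), p(p(e))), b), b)):
1. p(m(b, m(b, f(p(e), p(p(e))), b), b))  →  p(p(m(b, f(p(e), p(p(e))), b)))   [R2 at 1]
2. p(p(m(b, f(p(e), p(p(e))), b)))  →  p(p(p(f(p(e), p(p(e))))))   [R2 at 1.1]
3. p(p(p(f(p(e), p(p(e))))))  →  p(p(p(e)))   [R6 at 1.1.1]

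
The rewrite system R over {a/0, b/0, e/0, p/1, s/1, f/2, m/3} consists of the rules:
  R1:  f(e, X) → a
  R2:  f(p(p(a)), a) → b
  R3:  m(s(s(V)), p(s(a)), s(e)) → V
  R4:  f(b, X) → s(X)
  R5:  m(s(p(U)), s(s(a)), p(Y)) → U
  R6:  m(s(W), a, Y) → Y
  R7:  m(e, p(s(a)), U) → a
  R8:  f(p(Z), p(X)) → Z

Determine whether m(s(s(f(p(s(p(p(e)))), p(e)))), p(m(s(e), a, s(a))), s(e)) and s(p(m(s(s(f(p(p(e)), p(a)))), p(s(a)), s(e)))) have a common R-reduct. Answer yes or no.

yes — NF(t₁) = s(p(p(e))), NF(t₂) = s(p(p(e)))

Reduce t₁ = m(s(s(f(p(s(p(p(e)))), p(e)))), p(m(s(e), a, s(a))), s(e)):
1. m(s(s(f(p(s(p(p(e)))), p(e)))), p(m(s(e), a, s(a))), s(e))  →  m(s(s(s(p(p(e))))), p(m(s(e), a, s(a))), s(e))   [R8 at 1.1.1]
2. m(s(s(s(p(p(e))))), p(m(s(e), a, s(a))), s(e))  →  m(s(s(s(p(p(e))))), p(s(a)), s(e))   [R6 at 2.1]
3. m(s(s(s(p(p(e))))), p(s(a)), s(e))  →  s(p(p(e)))   [R3 at ε]

Reduce t₂ = s(p(m(s(s(f(p(p(e)), p(a)))), p(s(a)), s(e)))):
1. s(p(m(s(s(f(p(p(e)), p(a)))), p(s(a)), s(e))))  →  s(p(f(p(p(e)), p(a))))   [R3 at 1.1]
2. s(p(f(p(p(e)), p(a))))  →  s(p(p(e)))   [R8 at 1.1]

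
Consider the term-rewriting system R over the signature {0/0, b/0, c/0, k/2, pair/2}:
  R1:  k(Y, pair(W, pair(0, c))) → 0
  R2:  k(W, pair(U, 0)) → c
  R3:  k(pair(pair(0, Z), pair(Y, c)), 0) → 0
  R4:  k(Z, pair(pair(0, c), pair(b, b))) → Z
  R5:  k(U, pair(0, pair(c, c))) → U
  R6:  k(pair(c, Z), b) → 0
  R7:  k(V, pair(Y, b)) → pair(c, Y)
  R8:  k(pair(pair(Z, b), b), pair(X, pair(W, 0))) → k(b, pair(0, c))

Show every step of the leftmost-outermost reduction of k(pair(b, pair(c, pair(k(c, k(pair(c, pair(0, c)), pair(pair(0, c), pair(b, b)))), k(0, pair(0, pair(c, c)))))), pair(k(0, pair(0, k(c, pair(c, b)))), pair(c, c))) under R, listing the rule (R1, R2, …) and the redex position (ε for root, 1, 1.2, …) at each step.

pair(b, pair(c, pair(0, 0)))

1. k(pair(b, pair(c, pair(k(c, k(pair(c, pair(0, c)), pair(pair(0, c), pair(b, b)))), k(0, pair(0, pair(c, c)))))), pair(k(0, pair(0, k(c, pair(c, b)))), pair(c, c)))  →  k(pair(b, pair(c, pair(k(c, pair(c, pair(0, c))), k(0, pair(0, pair(c, c)))))), pair(k(0, pair(0, k(c, pair(c, b)))), pair(c, c)))   [R4 at 1.2.2.1.2]
2. k(pair(b, pair(c, pair(k(c, pair(c, pair(0, c))), k(0, pair(0, pair(c, c)))))), pair(k(0, pair(0, k(c, pair(c, b)))), pair(c, c)))  →  k(pair(b, pair(c, pair(0, k(0, pair(0, pair(c, c)))))), pair(k(0, pair(0, k(c, pair(c, b)))), pair(c, c)))   [R1 at 1.2.2.1]
3. k(pair(b, pair(c, pair(0, k(0, pair(0, pair(c, c)))))), pair(k(0, pair(0, k(c, pair(c, b)))), pair(c, c)))  →  k(pair(b, pair(c, pair(0, 0))), pair(k(0, pair(0, k(c, pair(c, b)))), pair(c, c)))   [R5 at 1.2.2.2]
4. k(pair(b, pair(c, pair(0, 0))), pair(k(0, pair(0, k(c, pair(c, b)))), pair(c, c)))  →  k(pair(b, pair(c, pair(0, 0))), pair(k(0, pair(0, pair(c, c))), pair(c, c)))   [R7 at 2.1.2.2]
5. k(pair(b, pair(c, pair(0, 0))), pair(k(0, pair(0, pair(c, c))), pair(c, c)))  →  k(pair(b, pair(c, pair(0, 0))), pair(0, pair(c, c)))   [R5 at 2.1]
6. k(pair(b, pair(c, pair(0, 0))), pair(0, pair(c, c)))  →  pair(b, pair(c, pair(0, 0)))   [R5 at ε]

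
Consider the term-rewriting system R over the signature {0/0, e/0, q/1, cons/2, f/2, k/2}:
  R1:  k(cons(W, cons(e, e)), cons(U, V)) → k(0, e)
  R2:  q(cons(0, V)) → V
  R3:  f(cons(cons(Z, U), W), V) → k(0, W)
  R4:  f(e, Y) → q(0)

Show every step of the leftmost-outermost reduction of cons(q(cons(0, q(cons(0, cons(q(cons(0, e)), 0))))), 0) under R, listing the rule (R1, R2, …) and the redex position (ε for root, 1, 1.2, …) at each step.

cons(cons(e, 0), 0)

1. cons(q(cons(0, q(cons(0, cons(q(cons(0, e)), 0))))), 0)  →  cons(q(cons(0, cons(q(cons(0, e)), 0))), 0)   [R2 at 1]
2. cons(q(cons(0, cons(q(cons(0, e)), 0))), 0)  →  cons(cons(q(cons(0, e)), 0), 0)   [R2 at 1]
3. cons(cons(q(cons(0, e)), 0), 0)  →  cons(cons(e, 0), 0)   [R2 at 1.1]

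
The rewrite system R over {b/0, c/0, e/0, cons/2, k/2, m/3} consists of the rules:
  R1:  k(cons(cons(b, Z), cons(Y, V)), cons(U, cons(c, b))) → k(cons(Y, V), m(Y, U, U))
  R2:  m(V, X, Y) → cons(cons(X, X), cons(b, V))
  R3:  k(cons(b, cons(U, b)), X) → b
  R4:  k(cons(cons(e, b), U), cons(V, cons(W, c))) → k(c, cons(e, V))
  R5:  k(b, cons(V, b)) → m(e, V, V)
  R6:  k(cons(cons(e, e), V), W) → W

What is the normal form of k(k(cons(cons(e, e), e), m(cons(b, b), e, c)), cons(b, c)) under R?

1. k(k(cons(cons(e, e), e), m(cons(b, b), e, c)), cons(b, c))  →  k(m(cons(b, b), e, c), cons(b, c))   [R6 at 1]
2. k(m(cons(b, b), e, c), cons(b, c))  →  k(cons(cons(e, e), cons(b, cons(b, b))), cons(b, c))   [R2 at 1]
3. k(cons(cons(e, e), cons(b, cons(b, b))), cons(b, c))  →  cons(b, c)   [R6 at ε]

cons(b, c)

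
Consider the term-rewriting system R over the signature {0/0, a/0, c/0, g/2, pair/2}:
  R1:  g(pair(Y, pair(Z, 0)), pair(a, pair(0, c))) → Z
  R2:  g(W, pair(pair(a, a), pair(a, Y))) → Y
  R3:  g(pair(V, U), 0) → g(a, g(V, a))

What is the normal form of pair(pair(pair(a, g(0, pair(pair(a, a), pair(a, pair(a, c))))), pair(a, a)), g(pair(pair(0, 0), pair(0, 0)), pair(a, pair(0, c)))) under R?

pair(pair(pair(a, pair(a, c)), pair(a, a)), 0)

1. pair(pair(pair(a, g(0, pair(pair(a, a), pair(a, pair(a, c))))), pair(a, a)), g(pair(pair(0, 0), pair(0, 0)), pair(a, pair(0, c))))  →  pair(pair(pair(a, pair(a, c)), pair(a, a)), g(pair(pair(0, 0), pair(0, 0)), pair(a, pair(0, c))))   [R2 at 1.1.2]
2. pair(pair(pair(a, pair(a, c)), pair(a, a)), g(pair(pair(0, 0), pair(0, 0)), pair(a, pair(0, c))))  →  pair(pair(pair(a, pair(a, c)), pair(a, a)), 0)   [R1 at 2]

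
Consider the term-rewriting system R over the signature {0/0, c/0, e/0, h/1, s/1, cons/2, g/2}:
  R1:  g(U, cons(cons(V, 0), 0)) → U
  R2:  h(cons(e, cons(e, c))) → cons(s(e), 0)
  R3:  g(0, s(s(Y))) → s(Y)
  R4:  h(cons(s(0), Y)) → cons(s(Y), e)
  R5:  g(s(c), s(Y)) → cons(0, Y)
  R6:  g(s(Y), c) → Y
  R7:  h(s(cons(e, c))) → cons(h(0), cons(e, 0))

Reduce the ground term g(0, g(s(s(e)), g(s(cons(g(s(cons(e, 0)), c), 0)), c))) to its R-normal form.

s(e)

1. g(0, g(s(s(e)), g(s(cons(g(s(cons(e, 0)), c), 0)), c)))  →  g(0, g(s(s(e)), cons(g(s(cons(e, 0)), c), 0)))   [R6 at 2.2]
2. g(0, g(s(s(e)), cons(g(s(cons(e, 0)), c), 0)))  →  g(0, g(s(s(e)), cons(cons(e, 0), 0)))   [R6 at 2.2.1]
3. g(0, g(s(s(e)), cons(cons(e, 0), 0)))  →  g(0, s(s(e)))   [R1 at 2]
4. g(0, s(s(e)))  →  s(e)   [R3 at ε]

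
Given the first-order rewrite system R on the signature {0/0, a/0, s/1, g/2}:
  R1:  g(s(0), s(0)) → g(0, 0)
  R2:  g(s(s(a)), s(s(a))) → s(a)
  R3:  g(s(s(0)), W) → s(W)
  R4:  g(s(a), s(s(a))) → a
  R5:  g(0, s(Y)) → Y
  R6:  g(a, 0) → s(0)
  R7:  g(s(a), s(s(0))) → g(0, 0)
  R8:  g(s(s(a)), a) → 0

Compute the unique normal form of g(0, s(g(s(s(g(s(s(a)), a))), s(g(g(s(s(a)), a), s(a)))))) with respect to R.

s(s(a))

1. g(0, s(g(s(s(g(s(s(a)), a))), s(g(g(s(s(a)), a), s(a))))))  →  g(s(s(g(s(s(a)), a))), s(g(g(s(s(a)), a), s(a))))   [R5 at ε]
2. g(s(s(g(s(s(a)), a))), s(g(g(s(s(a)), a), s(a))))  →  g(s(s(0)), s(g(g(s(s(a)), a), s(a))))   [R8 at 1.1.1]
3. g(s(s(0)), s(g(g(s(s(a)), a), s(a))))  →  s(s(g(g(s(s(a)), a), s(a))))   [R3 at ε]
4. s(s(g(g(s(s(a)), a), s(a))))  →  s(s(g(0, s(a))))   [R8 at 1.1.1]
5. s(s(g(0, s(a))))  →  s(s(a))   [R5 at 1.1]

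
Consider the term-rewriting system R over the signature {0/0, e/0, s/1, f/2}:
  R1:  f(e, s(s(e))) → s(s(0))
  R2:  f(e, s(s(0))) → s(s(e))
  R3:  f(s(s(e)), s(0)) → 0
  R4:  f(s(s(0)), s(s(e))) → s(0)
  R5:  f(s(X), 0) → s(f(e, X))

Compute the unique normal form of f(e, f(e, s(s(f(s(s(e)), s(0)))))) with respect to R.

1. f(e, f(e, s(s(f(s(s(e)), s(0))))))  →  f(e, f(e, s(s(0))))   [R3 at 2.2.1.1]
2. f(e, f(e, s(s(0))))  →  f(e, s(s(e)))   [R2 at 2]
3. f(e, s(s(e)))  →  s(s(0))   [R1 at ε]

s(s(0))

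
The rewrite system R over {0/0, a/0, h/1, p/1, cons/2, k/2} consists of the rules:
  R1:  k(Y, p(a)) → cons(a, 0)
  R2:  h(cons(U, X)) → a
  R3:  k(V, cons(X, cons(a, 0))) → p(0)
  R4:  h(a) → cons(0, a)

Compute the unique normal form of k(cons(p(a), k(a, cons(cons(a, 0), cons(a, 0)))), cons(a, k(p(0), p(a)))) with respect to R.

1. k(cons(p(a), k(a, cons(cons(a, 0), cons(a, 0)))), cons(a, k(p(0), p(a))))  →  k(cons(p(a), p(0)), cons(a, k(p(0), p(a))))   [R3 at 1.2]
2. k(cons(p(a), p(0)), cons(a, k(p(0), p(a))))  →  k(cons(p(a), p(0)), cons(a, cons(a, 0)))   [R1 at 2.2]
3. k(cons(p(a), p(0)), cons(a, cons(a, 0)))  →  p(0)   [R3 at ε]

p(0)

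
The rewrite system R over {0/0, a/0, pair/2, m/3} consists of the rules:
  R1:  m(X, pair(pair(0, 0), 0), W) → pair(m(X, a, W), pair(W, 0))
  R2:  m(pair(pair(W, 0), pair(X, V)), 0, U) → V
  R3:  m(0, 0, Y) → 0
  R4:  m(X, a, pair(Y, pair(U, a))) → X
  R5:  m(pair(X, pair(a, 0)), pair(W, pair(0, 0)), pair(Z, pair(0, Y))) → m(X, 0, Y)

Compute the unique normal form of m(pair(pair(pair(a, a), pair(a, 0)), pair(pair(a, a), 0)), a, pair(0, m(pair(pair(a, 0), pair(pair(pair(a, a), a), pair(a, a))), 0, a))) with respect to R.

1. m(pair(pair(pair(a, a), pair(a, 0)), pair(pair(a, a), 0)), a, pair(0, m(pair(pair(a, 0), pair(pair(pair(a, a), a), pair(a, a))), 0, a)))  →  m(pair(pair(pair(a, a), pair(a, 0)), pair(pair(a, a), 0)), a, pair(0, pair(a, a)))   [R2 at 3.2]
2. m(pair(pair(pair(a, a), pair(a, 0)), pair(pair(a, a), 0)), a, pair(0, pair(a, a)))  →  pair(pair(pair(a, a), pair(a, 0)), pair(pair(a, a), 0))   [R4 at ε]

pair(pair(pair(a, a), pair(a, 0)), pair(pair(a, a), 0))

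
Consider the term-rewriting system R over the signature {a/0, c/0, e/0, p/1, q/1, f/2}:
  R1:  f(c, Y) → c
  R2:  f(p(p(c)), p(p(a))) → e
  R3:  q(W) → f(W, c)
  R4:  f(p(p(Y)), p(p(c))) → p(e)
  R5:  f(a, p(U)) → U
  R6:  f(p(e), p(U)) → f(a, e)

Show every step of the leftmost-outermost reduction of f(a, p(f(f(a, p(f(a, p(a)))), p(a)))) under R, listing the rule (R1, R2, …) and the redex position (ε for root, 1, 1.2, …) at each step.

1. f(a, p(f(f(a, p(f(a, p(a)))), p(a))))  →  f(f(a, p(f(a, p(a)))), p(a))   [R5 at ε]
2. f(f(a, p(f(a, p(a)))), p(a))  →  f(f(a, p(a)), p(a))   [R5 at 1]
3. f(f(a, p(a)), p(a))  →  f(a, p(a))   [R5 at 1]
4. f(a, p(a))  →  a   [R5 at ε]

a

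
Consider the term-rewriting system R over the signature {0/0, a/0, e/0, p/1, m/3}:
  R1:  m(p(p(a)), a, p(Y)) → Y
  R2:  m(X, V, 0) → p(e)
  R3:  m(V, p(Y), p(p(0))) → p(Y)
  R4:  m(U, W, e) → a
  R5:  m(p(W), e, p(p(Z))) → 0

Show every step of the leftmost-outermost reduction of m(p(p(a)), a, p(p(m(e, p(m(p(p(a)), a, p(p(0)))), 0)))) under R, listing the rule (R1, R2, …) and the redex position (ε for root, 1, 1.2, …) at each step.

1. m(p(p(a)), a, p(p(m(e, p(m(p(p(a)), a, p(p(0)))), 0))))  →  p(m(e, p(m(p(p(a)), a, p(p(0)))), 0))   [R1 at ε]
2. p(m(e, p(m(p(p(a)), a, p(p(0)))), 0))  →  p(p(e))   [R2 at 1]

p(p(e))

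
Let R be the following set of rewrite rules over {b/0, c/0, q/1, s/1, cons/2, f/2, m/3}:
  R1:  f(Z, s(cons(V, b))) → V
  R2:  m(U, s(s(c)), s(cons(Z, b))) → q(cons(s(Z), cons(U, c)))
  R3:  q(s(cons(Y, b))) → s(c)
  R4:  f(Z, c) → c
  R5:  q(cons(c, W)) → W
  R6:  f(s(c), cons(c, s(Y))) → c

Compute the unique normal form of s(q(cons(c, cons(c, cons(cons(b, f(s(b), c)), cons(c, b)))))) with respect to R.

s(cons(c, cons(cons(b, c), cons(c, b))))

1. s(q(cons(c, cons(c, cons(cons(b, f(s(b), c)), cons(c, b))))))  →  s(cons(c, cons(cons(b, f(s(b), c)), cons(c, b))))   [R5 at 1]
2. s(cons(c, cons(cons(b, f(s(b), c)), cons(c, b))))  →  s(cons(c, cons(cons(b, c), cons(c, b))))   [R4 at 1.2.1.2]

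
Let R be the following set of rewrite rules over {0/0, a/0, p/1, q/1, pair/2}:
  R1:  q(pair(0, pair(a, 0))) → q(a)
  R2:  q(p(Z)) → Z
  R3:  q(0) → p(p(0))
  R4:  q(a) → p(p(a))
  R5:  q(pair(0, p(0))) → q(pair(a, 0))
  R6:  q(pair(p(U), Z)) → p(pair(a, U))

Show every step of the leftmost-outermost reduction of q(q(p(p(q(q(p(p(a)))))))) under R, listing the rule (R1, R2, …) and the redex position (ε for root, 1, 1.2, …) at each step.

a

1. q(q(p(p(q(q(p(p(a))))))))  →  q(p(q(q(p(p(a))))))   [R2 at 1]
2. q(p(q(q(p(p(a))))))  →  q(q(p(p(a))))   [R2 at ε]
3. q(q(p(p(a))))  →  q(p(a))   [R2 at 1]
4. q(p(a))  →  a   [R2 at ε]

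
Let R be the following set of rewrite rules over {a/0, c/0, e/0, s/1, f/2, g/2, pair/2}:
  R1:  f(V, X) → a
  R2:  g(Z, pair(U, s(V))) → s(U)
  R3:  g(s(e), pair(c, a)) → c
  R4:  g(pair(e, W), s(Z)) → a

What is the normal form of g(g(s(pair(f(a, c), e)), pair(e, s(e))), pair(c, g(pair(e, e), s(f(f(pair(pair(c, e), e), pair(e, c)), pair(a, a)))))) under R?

c

1. g(g(s(pair(f(a, c), e)), pair(e, s(e))), pair(c, g(pair(e, e), s(f(f(pair(pair(c, e), e), pair(e, c)), pair(a, a))))))  →  g(s(e), pair(c, g(pair(e, e), s(f(f(pair(pair(c, e), e), pair(e, c)), pair(a, a))))))   [R2 at 1]
2. g(s(e), pair(c, g(pair(e, e), s(f(f(pair(pair(c, e), e), pair(e, c)), pair(a, a))))))  →  g(s(e), pair(c, a))   [R4 at 2.2]
3. g(s(e), pair(c, a))  →  c   [R3 at ε]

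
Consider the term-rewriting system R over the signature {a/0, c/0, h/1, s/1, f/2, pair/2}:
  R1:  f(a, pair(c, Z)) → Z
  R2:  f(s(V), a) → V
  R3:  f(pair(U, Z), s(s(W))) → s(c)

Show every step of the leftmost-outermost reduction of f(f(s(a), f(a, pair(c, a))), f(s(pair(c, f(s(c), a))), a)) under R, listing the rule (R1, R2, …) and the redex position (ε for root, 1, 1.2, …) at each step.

1. f(f(s(a), f(a, pair(c, a))), f(s(pair(c, f(s(c), a))), a))  →  f(f(s(a), a), f(s(pair(c, f(s(c), a))), a))   [R1 at 1.2]
2. f(f(s(a), a), f(s(pair(c, f(s(c), a))), a))  →  f(a, f(s(pair(c, f(s(c), a))), a))   [R2 at 1]
3. f(a, f(s(pair(c, f(s(c), a))), a))  →  f(a, pair(c, f(s(c), a)))   [R2 at 2]
4. f(a, pair(c, f(s(c), a)))  →  f(s(c), a)   [R1 at ε]
5. f(s(c), a)  →  c   [R2 at ε]

c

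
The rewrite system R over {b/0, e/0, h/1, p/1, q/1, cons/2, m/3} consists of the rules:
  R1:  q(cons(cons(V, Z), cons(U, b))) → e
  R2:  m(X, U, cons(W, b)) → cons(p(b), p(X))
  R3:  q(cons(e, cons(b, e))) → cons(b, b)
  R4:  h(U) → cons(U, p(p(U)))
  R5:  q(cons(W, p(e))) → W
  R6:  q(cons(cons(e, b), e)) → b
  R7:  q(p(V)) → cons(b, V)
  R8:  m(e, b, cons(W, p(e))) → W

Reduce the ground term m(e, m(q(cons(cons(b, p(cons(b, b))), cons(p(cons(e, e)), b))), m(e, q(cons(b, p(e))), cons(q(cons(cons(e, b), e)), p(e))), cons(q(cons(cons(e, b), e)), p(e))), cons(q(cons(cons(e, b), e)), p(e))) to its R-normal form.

1. m(e, m(q(cons(cons(b, p(cons(b, b))), cons(p(cons(e, e)), b))), m(e, q(cons(b, p(e))), cons(q(cons(cons(e, b), e)), p(e))), cons(q(cons(cons(e, b), e)), p(e))), cons(q(cons(cons(e, b), e)), p(e)))  →  m(e, m(e, m(e, q(cons(b, p(e))), cons(q(cons(cons(e, b), e)), p(e))), cons(q(cons(cons(e, b), e)), p(e))), cons(q(cons(cons(e, b), e)), p(e)))   [R1 at 2.1]
2. m(e, m(e, m(e, q(cons(b, p(e))), cons(q(cons(cons(e, b), e)), p(e))), cons(q(cons(cons(e, b), e)), p(e))), cons(q(cons(cons(e, b), e)), p(e)))  →  m(e, m(e, m(e, b, cons(q(cons(cons(e, b), e)), p(e))), cons(q(cons(cons(e, b), e)), p(e))), cons(q(cons(cons(e, b), e)), p(e)))   [R5 at 2.2.2]
3. m(e, m(e, m(e, b, cons(q(cons(cons(e, b), e)), p(e))), cons(q(cons(cons(e, b), e)), p(e))), cons(q(cons(cons(e, b), e)), p(e)))  →  m(e, m(e, q(cons(cons(e, b), e)), cons(q(cons(cons(e, b), e)), p(e))), cons(q(cons(cons(e, b), e)), p(e)))   [R8 at 2.2]
4. m(e, m(e, q(cons(cons(e, b), e)), cons(q(cons(cons(e, b), e)), p(e))), cons(q(cons(cons(e, b), e)), p(e)))  →  m(e, m(e, b, cons(q(cons(cons(e, b), e)), p(e))), cons(q(cons(cons(e, b), e)), p(e)))   [R6 at 2.2]
5. m(e, m(e, b, cons(q(cons(cons(e, b), e)), p(e))), cons(q(cons(cons(e, b), e)), p(e)))  →  m(e, q(cons(cons(e, b), e)), cons(q(cons(cons(e, b), e)), p(e)))   [R8 at 2]
6. m(e, q(cons(cons(e, b), e)), cons(q(cons(cons(e, b), e)), p(e)))  →  m(e, b, cons(q(cons(cons(e, b), e)), p(e)))   [R6 at 2]
7. m(e, b, cons(q(cons(cons(e, b), e)), p(e)))  →  q(cons(cons(e, b), e))   [R8 at ε]
8. q(cons(cons(e, b), e))  →  b   [R6 at ε]

b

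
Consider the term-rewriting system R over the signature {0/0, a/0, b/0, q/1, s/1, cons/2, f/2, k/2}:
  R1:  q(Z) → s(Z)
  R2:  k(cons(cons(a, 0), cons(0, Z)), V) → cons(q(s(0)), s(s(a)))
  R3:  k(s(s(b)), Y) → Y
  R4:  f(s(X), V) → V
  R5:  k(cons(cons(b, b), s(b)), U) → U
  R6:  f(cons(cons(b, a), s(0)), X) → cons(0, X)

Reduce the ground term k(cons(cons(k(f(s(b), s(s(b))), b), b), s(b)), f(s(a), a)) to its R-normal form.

a

1. k(cons(cons(k(f(s(b), s(s(b))), b), b), s(b)), f(s(a), a))  →  k(cons(cons(k(s(s(b)), b), b), s(b)), f(s(a), a))   [R4 at 1.1.1.1]
2. k(cons(cons(k(s(s(b)), b), b), s(b)), f(s(a), a))  →  k(cons(cons(b, b), s(b)), f(s(a), a))   [R3 at 1.1.1]
3. k(cons(cons(b, b), s(b)), f(s(a), a))  →  f(s(a), a)   [R5 at ε]
4. f(s(a), a)  →  a   [R4 at ε]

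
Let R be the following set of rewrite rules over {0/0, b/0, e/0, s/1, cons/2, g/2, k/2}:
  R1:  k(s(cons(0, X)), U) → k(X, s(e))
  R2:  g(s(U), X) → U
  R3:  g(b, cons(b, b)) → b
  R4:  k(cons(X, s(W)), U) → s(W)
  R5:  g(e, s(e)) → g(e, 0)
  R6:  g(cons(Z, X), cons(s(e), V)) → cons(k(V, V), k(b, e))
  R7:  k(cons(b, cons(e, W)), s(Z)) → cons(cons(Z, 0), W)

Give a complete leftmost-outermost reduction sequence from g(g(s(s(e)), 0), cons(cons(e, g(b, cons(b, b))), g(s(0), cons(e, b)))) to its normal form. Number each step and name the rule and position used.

e

1. g(g(s(s(e)), 0), cons(cons(e, g(b, cons(b, b))), g(s(0), cons(e, b))))  →  g(s(e), cons(cons(e, g(b, cons(b, b))), g(s(0), cons(e, b))))   [R2 at 1]
2. g(s(e), cons(cons(e, g(b, cons(b, b))), g(s(0), cons(e, b))))  →  e   [R2 at ε]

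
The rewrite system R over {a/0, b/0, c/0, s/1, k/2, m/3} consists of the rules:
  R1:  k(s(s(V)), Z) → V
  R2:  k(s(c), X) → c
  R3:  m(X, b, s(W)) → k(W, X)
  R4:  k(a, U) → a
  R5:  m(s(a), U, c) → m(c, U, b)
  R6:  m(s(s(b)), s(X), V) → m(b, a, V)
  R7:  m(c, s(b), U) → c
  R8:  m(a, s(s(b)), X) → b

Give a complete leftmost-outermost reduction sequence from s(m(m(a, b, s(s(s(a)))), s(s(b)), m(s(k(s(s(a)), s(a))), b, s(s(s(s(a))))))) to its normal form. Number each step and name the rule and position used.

1. s(m(m(a, b, s(s(s(a)))), s(s(b)), m(s(k(s(s(a)), s(a))), b, s(s(s(s(a)))))))  →  s(m(k(s(s(a)), a), s(s(b)), m(s(k(s(s(a)), s(a))), b, s(s(s(s(a)))))))   [R3 at 1.1]
2. s(m(k(s(s(a)), a), s(s(b)), m(s(k(s(s(a)), s(a))), b, s(s(s(s(a)))))))  →  s(m(a, s(s(b)), m(s(k(s(s(a)), s(a))), b, s(s(s(s(a)))))))   [R1 at 1.1]
3. s(m(a, s(s(b)), m(s(k(s(s(a)), s(a))), b, s(s(s(s(a)))))))  →  s(b)   [R8 at 1]

s(b)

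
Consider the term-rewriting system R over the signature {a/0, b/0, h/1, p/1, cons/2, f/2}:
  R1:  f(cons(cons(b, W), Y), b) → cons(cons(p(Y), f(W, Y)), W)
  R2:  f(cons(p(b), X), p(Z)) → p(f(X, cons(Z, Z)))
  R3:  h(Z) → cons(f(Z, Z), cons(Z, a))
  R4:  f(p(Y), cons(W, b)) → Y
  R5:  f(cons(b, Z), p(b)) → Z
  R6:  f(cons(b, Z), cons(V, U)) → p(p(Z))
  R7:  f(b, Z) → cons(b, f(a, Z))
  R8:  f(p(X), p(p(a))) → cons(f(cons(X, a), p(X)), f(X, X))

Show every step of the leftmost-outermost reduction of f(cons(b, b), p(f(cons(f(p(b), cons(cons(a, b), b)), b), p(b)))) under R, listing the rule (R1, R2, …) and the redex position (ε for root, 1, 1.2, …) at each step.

1. f(cons(b, b), p(f(cons(f(p(b), cons(cons(a, b), b)), b), p(b))))  →  f(cons(b, b), p(f(cons(b, b), p(b))))   [R4 at 2.1.1.1]
2. f(cons(b, b), p(f(cons(b, b), p(b))))  →  f(cons(b, b), p(b))   [R5 at 2.1]
3. f(cons(b, b), p(b))  →  b   [R5 at ε]

b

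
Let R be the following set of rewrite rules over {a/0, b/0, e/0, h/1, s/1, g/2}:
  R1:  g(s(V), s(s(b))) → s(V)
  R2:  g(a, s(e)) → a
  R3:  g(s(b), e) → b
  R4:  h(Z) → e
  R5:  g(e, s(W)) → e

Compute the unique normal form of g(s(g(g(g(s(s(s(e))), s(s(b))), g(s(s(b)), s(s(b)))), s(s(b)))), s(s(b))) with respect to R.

1. g(s(g(g(g(s(s(s(e))), s(s(b))), g(s(s(b)), s(s(b)))), s(s(b)))), s(s(b)))  →  s(g(g(g(s(s(s(e))), s(s(b))), g(s(s(b)), s(s(b)))), s(s(b))))   [R1 at ε]
2. s(g(g(g(s(s(s(e))), s(s(b))), g(s(s(b)), s(s(b)))), s(s(b))))  →  s(g(g(s(s(s(e))), g(s(s(b)), s(s(b)))), s(s(b))))   [R1 at 1.1.1]
3. s(g(g(s(s(s(e))), g(s(s(b)), s(s(b)))), s(s(b))))  →  s(g(g(s(s(s(e))), s(s(b))), s(s(b))))   [R1 at 1.1.2]
4. s(g(g(s(s(s(e))), s(s(b))), s(s(b))))  →  s(g(s(s(s(e))), s(s(b))))   [R1 at 1.1]
5. s(g(s(s(s(e))), s(s(b))))  →  s(s(s(s(e))))   [R1 at 1]

s(s(s(s(e))))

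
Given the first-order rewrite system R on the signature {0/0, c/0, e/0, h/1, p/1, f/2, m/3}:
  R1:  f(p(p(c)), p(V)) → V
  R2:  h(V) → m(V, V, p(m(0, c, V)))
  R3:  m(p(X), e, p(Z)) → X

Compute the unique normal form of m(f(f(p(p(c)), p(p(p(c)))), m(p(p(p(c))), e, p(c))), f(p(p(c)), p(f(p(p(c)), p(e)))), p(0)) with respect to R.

c

1. m(f(f(p(p(c)), p(p(p(c)))), m(p(p(p(c))), e, p(c))), f(p(p(c)), p(f(p(p(c)), p(e)))), p(0))  →  m(f(p(p(c)), m(p(p(p(c))), e, p(c))), f(p(p(c)), p(f(p(p(c)), p(e)))), p(0))   [R1 at 1.1]
2. m(f(p(p(c)), m(p(p(p(c))), e, p(c))), f(p(p(c)), p(f(p(p(c)), p(e)))), p(0))  →  m(f(p(p(c)), p(p(c))), f(p(p(c)), p(f(p(p(c)), p(e)))), p(0))   [R3 at 1.2]
3. m(f(p(p(c)), p(p(c))), f(p(p(c)), p(f(p(p(c)), p(e)))), p(0))  →  m(p(c), f(p(p(c)), p(f(p(p(c)), p(e)))), p(0))   [R1 at 1]
4. m(p(c), f(p(p(c)), p(f(p(p(c)), p(e)))), p(0))  →  m(p(c), f(p(p(c)), p(e)), p(0))   [R1 at 2]
5. m(p(c), f(p(p(c)), p(e)), p(0))  →  m(p(c), e, p(0))   [R1 at 2]
6. m(p(c), e, p(0))  →  c   [R3 at ε]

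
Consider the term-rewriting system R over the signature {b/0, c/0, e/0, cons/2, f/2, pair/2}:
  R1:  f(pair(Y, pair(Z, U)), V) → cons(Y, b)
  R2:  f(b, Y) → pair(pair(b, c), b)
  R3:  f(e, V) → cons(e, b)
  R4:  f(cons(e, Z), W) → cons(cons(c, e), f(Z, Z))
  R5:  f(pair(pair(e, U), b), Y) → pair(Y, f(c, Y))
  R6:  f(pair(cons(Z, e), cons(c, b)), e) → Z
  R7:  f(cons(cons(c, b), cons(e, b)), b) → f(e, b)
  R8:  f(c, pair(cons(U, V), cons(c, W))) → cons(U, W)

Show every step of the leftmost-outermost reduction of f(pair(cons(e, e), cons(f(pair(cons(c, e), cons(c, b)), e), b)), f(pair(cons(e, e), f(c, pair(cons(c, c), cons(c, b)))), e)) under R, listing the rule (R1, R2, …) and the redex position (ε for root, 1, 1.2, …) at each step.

e

1. f(pair(cons(e, e), cons(f(pair(cons(c, e), cons(c, b)), e), b)), f(pair(cons(e, e), f(c, pair(cons(c, c), cons(c, b)))), e))  →  f(pair(cons(e, e), cons(c, b)), f(pair(cons(e, e), f(c, pair(cons(c, c), cons(c, b)))), e))   [R6 at 1.2.1]
2. f(pair(cons(e, e), cons(c, b)), f(pair(cons(e, e), f(c, pair(cons(c, c), cons(c, b)))), e))  →  f(pair(cons(e, e), cons(c, b)), f(pair(cons(e, e), cons(c, b)), e))   [R8 at 2.1.2]
3. f(pair(cons(e, e), cons(c, b)), f(pair(cons(e, e), cons(c, b)), e))  →  f(pair(cons(e, e), cons(c, b)), e)   [R6 at 2]
4. f(pair(cons(e, e), cons(c, b)), e)  →  e   [R6 at ε]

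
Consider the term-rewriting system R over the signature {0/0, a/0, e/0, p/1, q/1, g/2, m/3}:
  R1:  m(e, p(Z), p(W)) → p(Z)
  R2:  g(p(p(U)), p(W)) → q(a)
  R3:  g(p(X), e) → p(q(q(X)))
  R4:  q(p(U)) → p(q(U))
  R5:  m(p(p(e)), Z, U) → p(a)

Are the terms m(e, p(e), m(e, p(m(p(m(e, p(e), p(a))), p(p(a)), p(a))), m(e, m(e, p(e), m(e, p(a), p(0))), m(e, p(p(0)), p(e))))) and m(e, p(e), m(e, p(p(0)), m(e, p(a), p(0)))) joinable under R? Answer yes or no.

yes — NF(t₁) = p(e), NF(t₂) = p(e)

Reduce t₁ = m(e, p(e), m(e, p(m(p(m(e, p(e), p(a))), p(p(a)), p(a))), m(e, m(e, p(e), m(e, p(a), p(0))), m(e, p(p(0)), p(e))))):
1. m(e, p(e), m(e, p(m(p(m(e, p(e), p(a))), p(p(a)), p(a))), m(e, m(e, p(e), m(e, p(a), p(0))), m(e, p(p(0)), p(e)))))  →  m(e, p(e), m(e, p(m(p(p(e)), p(p(a)), p(a))), m(e, m(e, p(e), m(e, p(a), p(0))), m(e, p(p(0)), p(e)))))   [R1 at 3.2.1.1.1]
2. m(e, p(e), m(e, p(m(p(p(e)), p(p(a)), p(a))), m(e, m(e, p(e), m(e, p(a), p(0))), m(e, p(p(0)), p(e)))))  →  m(e, p(e), m(e, p(p(a)), m(e, m(e, p(e), m(e, p(a), p(0))), m(e, p(p(0)), p(e)))))   [R5 at 3.2.1]
3. m(e, p(e), m(e, p(p(a)), m(e, m(e, p(e), m(e, p(a), p(0))), m(e, p(p(0)), p(e)))))  →  m(e, p(e), m(e, p(p(a)), m(e, m(e, p(e), p(a)), m(e, p(p(0)), p(e)))))   [R1 at 3.3.2.3]
4. m(e, p(e), m(e, p(p(a)), m(e, m(e, p(e), p(a)), m(e, p(p(0)), p(e)))))  →  m(e, p(e), m(e, p(p(a)), m(e, p(e), m(e, p(p(0)), p(e)))))   [R1 at 3.3.2]
5. m(e, p(e), m(e, p(p(a)), m(e, p(e), m(e, p(p(0)), p(e)))))  →  m(e, p(e), m(e, p(p(a)), m(e, p(e), p(p(0)))))   [R1 at 3.3.3]
6. m(e, p(e), m(e, p(p(a)), m(e, p(e), p(p(0)))))  →  m(e, p(e), m(e, p(p(a)), p(e)))   [R1 at 3.3]
7. m(e, p(e), m(e, p(p(a)), p(e)))  →  m(e, p(e), p(p(a)))   [R1 at 3]
8. m(e, p(e), p(p(a)))  →  p(e)   [R1 at ε]

Reduce t₂ = m(e, p(e), m(e, p(p(0)), m(e, p(a), p(0)))):
1. m(e, p(e), m(e, p(p(0)), m(e, p(a), p(0))))  →  m(e, p(e), m(e, p(p(0)), p(a)))   [R1 at 3.3]
2. m(e, p(e), m(e, p(p(0)), p(a)))  →  m(e, p(e), p(p(0)))   [R1 at 3]
3. m(e, p(e), p(p(0)))  →  p(e)   [R1 at ε]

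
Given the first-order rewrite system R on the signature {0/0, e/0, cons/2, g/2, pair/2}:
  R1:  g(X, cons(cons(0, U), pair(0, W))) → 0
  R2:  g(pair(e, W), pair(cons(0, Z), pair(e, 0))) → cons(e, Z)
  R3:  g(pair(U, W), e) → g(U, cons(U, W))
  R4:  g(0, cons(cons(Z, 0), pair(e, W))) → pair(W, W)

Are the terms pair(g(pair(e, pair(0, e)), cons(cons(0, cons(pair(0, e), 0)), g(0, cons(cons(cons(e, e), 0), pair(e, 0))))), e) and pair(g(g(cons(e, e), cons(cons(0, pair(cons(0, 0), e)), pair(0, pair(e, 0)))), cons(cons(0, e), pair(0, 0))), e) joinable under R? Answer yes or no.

yes — NF(t₁) = pair(0, e), NF(t₂) = pair(0, e)

Reduce t₁ = pair(g(pair(e, pair(0, e)), cons(cons(0, cons(pair(0, e), 0)), g(0, cons(cons(cons(e, e), 0), pair(e, 0))))), e):
1. pair(g(pair(e, pair(0, e)), cons(cons(0, cons(pair(0, e), 0)), g(0, cons(cons(cons(e, e), 0), pair(e, 0))))), e)  →  pair(g(pair(e, pair(0, e)), cons(cons(0, cons(pair(0, e), 0)), pair(0, 0))), e)   [R4 at 1.2.2]
2. pair(g(pair(e, pair(0, e)), cons(cons(0, cons(pair(0, e), 0)), pair(0, 0))), e)  →  pair(0, e)   [R1 at 1]

Reduce t₂ = pair(g(g(cons(e, e), cons(cons(0, pair(cons(0, 0), e)), pair(0, pair(e, 0)))), cons(cons(0, e), pair(0, 0))), e):
1. pair(g(g(cons(e, e), cons(cons(0, pair(cons(0, 0), e)), pair(0, pair(e, 0)))), cons(cons(0, e), pair(0, 0))), e)  →  pair(0, e)   [R1 at 1]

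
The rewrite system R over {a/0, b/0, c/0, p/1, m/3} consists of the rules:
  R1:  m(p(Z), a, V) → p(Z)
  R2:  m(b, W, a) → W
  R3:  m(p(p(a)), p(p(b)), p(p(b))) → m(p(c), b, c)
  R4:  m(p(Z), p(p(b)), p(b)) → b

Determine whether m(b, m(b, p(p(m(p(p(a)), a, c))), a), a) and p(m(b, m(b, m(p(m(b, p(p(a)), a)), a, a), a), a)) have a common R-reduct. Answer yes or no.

yes — NF(t₁) = p(p(p(p(a)))), NF(t₂) = p(p(p(p(a))))

Reduce t₁ = m(b, m(b, p(p(m(p(p(a)), a, c))), a), a):
1. m(b, m(b, p(p(m(p(p(a)), a, c))), a), a)  →  m(b, p(p(m(p(p(a)), a, c))), a)   [R2 at ε]
2. m(b, p(p(m(p(p(a)), a, c))), a)  →  p(p(m(p(p(a)), a, c)))   [R2 at ε]
3. p(p(m(p(p(a)), a, c)))  →  p(p(p(p(a))))   [R1 at 1.1]

Reduce t₂ = p(m(b, m(b, m(p(m(b, p(p(a)), a)), a, a), a), a)):
1. p(m(b, m(b, m(p(m(b, p(p(a)), a)), a, a), a), a))  →  p(m(b, m(p(m(b, p(p(a)), a)), a, a), a))   [R2 at 1]
2. p(m(b, m(p(m(b, p(p(a)), a)), a, a), a))  →  p(m(p(m(b, p(p(a)), a)), a, a))   [R2 at 1]
3. p(m(p(m(b, p(p(a)), a)), a, a))  →  p(p(m(b, p(p(a)), a)))   [R1 at 1]
4. p(p(m(b, p(p(a)), a)))  →  p(p(p(p(a))))   [R2 at 1.1]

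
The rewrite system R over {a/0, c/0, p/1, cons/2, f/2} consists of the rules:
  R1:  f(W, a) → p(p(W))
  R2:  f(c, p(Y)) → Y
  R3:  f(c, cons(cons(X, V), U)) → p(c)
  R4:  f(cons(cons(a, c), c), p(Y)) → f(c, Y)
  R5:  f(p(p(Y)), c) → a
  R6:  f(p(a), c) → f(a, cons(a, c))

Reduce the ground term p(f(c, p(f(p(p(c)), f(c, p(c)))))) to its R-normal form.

p(a)

1. p(f(c, p(f(p(p(c)), f(c, p(c))))))  →  p(f(p(p(c)), f(c, p(c))))   [R2 at 1]
2. p(f(p(p(c)), f(c, p(c))))  →  p(f(p(p(c)), c))   [R2 at 1.2]
3. p(f(p(p(c)), c))  →  p(a)   [R5 at 1]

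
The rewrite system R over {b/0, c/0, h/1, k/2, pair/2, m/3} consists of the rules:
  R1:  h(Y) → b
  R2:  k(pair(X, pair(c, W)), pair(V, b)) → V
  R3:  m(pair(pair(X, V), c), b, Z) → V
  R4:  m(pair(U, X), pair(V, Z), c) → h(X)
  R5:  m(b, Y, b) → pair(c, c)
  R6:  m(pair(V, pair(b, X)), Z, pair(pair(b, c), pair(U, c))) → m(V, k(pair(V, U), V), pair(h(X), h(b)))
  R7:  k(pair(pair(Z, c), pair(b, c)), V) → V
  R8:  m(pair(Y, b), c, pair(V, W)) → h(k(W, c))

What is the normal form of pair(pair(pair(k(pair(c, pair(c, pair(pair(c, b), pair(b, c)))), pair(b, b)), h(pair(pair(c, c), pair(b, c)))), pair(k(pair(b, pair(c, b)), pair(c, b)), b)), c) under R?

1. pair(pair(pair(k(pair(c, pair(c, pair(pair(c, b), pair(b, c)))), pair(b, b)), h(pair(pair(c, c), pair(b, c)))), pair(k(pair(b, pair(c, b)), pair(c, b)), b)), c)  →  pair(pair(pair(b, h(pair(pair(c, c), pair(b, c)))), pair(k(pair(b, pair(c, b)), pair(c, b)), b)), c)   [R2 at 1.1.1]
2. pair(pair(pair(b, h(pair(pair(c, c), pair(b, c)))), pair(k(pair(b, pair(c, b)), pair(c, b)), b)), c)  →  pair(pair(pair(b, b), pair(k(pair(b, pair(c, b)), pair(c, b)), b)), c)   [R1 at 1.1.2]
3. pair(pair(pair(b, b), pair(k(pair(b, pair(c, b)), pair(c, b)), b)), c)  →  pair(pair(pair(b, b), pair(c, b)), c)   [R2 at 1.2.1]

pair(pair(pair(b, b), pair(c, b)), c)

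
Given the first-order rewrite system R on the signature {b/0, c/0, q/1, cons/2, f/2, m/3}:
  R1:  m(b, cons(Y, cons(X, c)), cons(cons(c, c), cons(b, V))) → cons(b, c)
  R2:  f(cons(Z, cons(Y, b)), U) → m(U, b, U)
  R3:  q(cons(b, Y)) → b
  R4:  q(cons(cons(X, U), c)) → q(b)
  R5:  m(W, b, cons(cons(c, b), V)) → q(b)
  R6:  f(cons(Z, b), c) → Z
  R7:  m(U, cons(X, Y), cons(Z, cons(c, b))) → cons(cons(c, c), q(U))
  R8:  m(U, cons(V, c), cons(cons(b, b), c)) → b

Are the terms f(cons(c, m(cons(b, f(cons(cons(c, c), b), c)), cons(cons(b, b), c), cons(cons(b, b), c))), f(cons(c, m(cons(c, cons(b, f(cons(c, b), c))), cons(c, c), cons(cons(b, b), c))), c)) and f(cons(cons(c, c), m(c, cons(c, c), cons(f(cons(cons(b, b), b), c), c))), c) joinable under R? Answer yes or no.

no — NF(t₁) = c, NF(t₂) = cons(c, c)

Reduce t₁ = f(cons(c, m(cons(b, f(cons(cons(c, c), b), c)), cons(cons(b, b), c), cons(cons(b, b), c))), f(cons(c, m(cons(c, cons(b, f(cons(c, b), c))), cons(c, c), cons(cons(b, b), c))), c)):
1. f(cons(c, m(cons(b, f(cons(cons(c, c), b), c)), cons(cons(b, b), c), cons(cons(b, b), c))), f(cons(c, m(cons(c, cons(b, f(cons(c, b), c))), cons(c, c), cons(cons(b, b), c))), c))  →  f(cons(c, b), f(cons(c, m(cons(c, cons(b, f(cons(c, b), c))), cons(c, c), cons(cons(b, b), c))), c))   [R8 at 1.2]
2. f(cons(c, b), f(cons(c, m(cons(c, cons(b, f(cons(c, b), c))), cons(c, c), cons(cons(b, b), c))), c))  →  f(cons(c, b), f(cons(c, b), c))   [R8 at 2.1.2]
3. f(cons(c, b), f(cons(c, b), c))  →  f(cons(c, b), c)   [R6 at 2]
4. f(cons(c, b), c)  →  c   [R6 at ε]

Reduce t₂ = f(cons(cons(c, c), m(c, cons(c, c), cons(f(cons(cons(b, b), b), c), c))), c):
1. f(cons(cons(c, c), m(c, cons(c, c), cons(f(cons(cons(b, b), b), c), c))), c)  →  f(cons(cons(c, c), m(c, cons(c, c), cons(cons(b, b), c))), c)   [R6 at 1.2.3.1]
2. f(cons(cons(c, c), m(c, cons(c, c), cons(cons(b, b), c))), c)  →  f(cons(cons(c, c), b), c)   [R8 at 1.2]
3. f(cons(cons(c, c), b), c)  →  cons(c, c)   [R6 at ε]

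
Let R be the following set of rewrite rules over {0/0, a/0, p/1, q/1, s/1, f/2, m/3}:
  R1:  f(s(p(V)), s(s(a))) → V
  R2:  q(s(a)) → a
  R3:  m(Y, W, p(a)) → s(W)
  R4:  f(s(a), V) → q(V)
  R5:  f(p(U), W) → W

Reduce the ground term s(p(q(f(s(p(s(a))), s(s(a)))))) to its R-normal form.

1. s(p(q(f(s(p(s(a))), s(s(a))))))  →  s(p(q(s(a))))   [R1 at 1.1.1]
2. s(p(q(s(a))))  →  s(p(a))   [R2 at 1.1]

s(p(a))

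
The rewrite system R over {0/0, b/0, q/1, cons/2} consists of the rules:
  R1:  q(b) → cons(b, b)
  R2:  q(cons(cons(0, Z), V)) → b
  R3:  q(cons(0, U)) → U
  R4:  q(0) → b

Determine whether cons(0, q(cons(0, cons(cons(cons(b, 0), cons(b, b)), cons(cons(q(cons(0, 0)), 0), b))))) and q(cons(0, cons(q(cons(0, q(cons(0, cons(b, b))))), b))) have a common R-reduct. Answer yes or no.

no — NF(t₁) = cons(0, cons(cons(cons(b, 0), cons(b, b)), cons(cons(0, 0), b))), NF(t₂) = cons(cons(b, b), b)

Reduce t₁ = cons(0, q(cons(0, cons(cons(cons(b, 0), cons(b, b)), cons(cons(q(cons(0, 0)), 0), b))))):
1. cons(0, q(cons(0, cons(cons(cons(b, 0), cons(b, b)), cons(cons(q(cons(0, 0)), 0), b)))))  →  cons(0, cons(cons(cons(b, 0), cons(b, b)), cons(cons(q(cons(0, 0)), 0), b)))   [R3 at 2]
2. cons(0, cons(cons(cons(b, 0), cons(b, b)), cons(cons(q(cons(0, 0)), 0), b)))  →  cons(0, cons(cons(cons(b, 0), cons(b, b)), cons(cons(0, 0), b)))   [R3 at 2.2.1.1]

Reduce t₂ = q(cons(0, cons(q(cons(0, q(cons(0, cons(b, b))))), b))):
1. q(cons(0, cons(q(cons(0, q(cons(0, cons(b, b))))), b)))  →  cons(q(cons(0, q(cons(0, cons(b, b))))), b)   [R3 at ε]
2. cons(q(cons(0, q(cons(0, cons(b, b))))), b)  →  cons(q(cons(0, cons(b, b))), b)   [R3 at 1]
3. cons(q(cons(0, cons(b, b))), b)  →  cons(cons(b, b), b)   [R3 at 1]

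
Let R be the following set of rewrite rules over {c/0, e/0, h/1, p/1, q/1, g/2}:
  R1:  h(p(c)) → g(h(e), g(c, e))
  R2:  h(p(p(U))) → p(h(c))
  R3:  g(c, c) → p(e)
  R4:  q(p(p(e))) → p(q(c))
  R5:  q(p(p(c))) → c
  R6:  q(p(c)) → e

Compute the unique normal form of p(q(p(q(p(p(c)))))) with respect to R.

p(e)

1. p(q(p(q(p(p(c))))))  →  p(q(p(c)))   [R5 at 1.1.1]
2. p(q(p(c)))  →  p(e)   [R6 at 1]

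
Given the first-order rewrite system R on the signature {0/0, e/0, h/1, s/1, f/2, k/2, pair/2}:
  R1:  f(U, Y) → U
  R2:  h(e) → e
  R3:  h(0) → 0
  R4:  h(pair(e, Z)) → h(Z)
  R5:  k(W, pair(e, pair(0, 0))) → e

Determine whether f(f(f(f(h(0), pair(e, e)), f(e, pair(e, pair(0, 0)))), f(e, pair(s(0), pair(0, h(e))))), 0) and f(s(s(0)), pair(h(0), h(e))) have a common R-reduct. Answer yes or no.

no — NF(t₁) = 0, NF(t₂) = s(s(0))

Reduce t₁ = f(f(f(f(h(0), pair(e, e)), f(e, pair(e, pair(0, 0)))), f(e, pair(s(0), pair(0, h(e))))), 0):
1. f(f(f(f(h(0), pair(e, e)), f(e, pair(e, pair(0, 0)))), f(e, pair(s(0), pair(0, h(e))))), 0)  →  f(f(f(h(0), pair(e, e)), f(e, pair(e, pair(0, 0)))), f(e, pair(s(0), pair(0, h(e)))))   [R1 at ε]
2. f(f(f(h(0), pair(e, e)), f(e, pair(e, pair(0, 0)))), f(e, pair(s(0), pair(0, h(e)))))  →  f(f(h(0), pair(e, e)), f(e, pair(e, pair(0, 0))))   [R1 at ε]
3. f(f(h(0), pair(e, e)), f(e, pair(e, pair(0, 0))))  →  f(h(0), pair(e, e))   [R1 at ε]
4. f(h(0), pair(e, e))  →  h(0)   [R1 at ε]
5. h(0)  →  0   [R3 at ε]

Reduce t₂ = f(s(s(0)), pair(h(0), h(e))):
1. f(s(s(0)), pair(h(0), h(e)))  →  s(s(0))   [R1 at ε]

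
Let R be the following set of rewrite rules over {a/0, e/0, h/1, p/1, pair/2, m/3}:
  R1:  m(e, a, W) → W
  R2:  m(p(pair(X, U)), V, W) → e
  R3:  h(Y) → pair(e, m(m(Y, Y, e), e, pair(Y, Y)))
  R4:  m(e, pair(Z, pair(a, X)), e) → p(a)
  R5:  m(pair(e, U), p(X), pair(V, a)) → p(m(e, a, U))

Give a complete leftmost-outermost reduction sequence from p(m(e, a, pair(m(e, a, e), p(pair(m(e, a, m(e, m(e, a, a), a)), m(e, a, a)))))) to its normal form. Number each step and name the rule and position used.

1. p(m(e, a, pair(m(e, a, e), p(pair(m(e, a, m(e, m(e, a, a), a)), m(e, a, a))))))  →  p(pair(m(e, a, e), p(pair(m(e, a, m(e, m(e, a, a), a)), m(e, a, a)))))   [R1 at 1]
2. p(pair(m(e, a, e), p(pair(m(e, a, m(e, m(e, a, a), a)), m(e, a, a)))))  →  p(pair(e, p(pair(m(e, a, m(e, m(e, a, a), a)), m(e, a, a)))))   [R1 at 1.1]
3. p(pair(e, p(pair(m(e, a, m(e, m(e, a, a), a)), m(e, a, a)))))  →  p(pair(e, p(pair(m(e, m(e, a, a), a), m(e, a, a)))))   [R1 at 1.2.1.1]
4. p(pair(e, p(pair(m(e, m(e, a, a), a), m(e, a, a)))))  →  p(pair(e, p(pair(m(e, a, a), m(e, a, a)))))   [R1 at 1.2.1.1.2]
5. p(pair(e, p(pair(m(e, a, a), m(e, a, a)))))  →  p(pair(e, p(pair(a, m(e, a, a)))))   [R1 at 1.2.1.1]
6. p(pair(e, p(pair(a, m(e, a, a)))))  →  p(pair(e, p(pair(a, a))))   [R1 at 1.2.1.2]

p(pair(e, p(pair(a, a))))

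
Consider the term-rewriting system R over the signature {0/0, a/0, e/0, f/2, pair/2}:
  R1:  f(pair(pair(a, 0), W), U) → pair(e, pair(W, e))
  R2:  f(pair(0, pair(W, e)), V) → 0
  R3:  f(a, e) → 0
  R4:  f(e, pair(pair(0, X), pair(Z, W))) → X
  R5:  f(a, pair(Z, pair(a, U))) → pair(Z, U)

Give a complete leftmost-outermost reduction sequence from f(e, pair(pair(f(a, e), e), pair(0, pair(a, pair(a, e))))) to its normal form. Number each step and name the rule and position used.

1. f(e, pair(pair(f(a, e), e), pair(0, pair(a, pair(a, e)))))  →  f(e, pair(pair(0, e), pair(0, pair(a, pair(a, e)))))   [R3 at 2.1.1]
2. f(e, pair(pair(0, e), pair(0, pair(a, pair(a, e)))))  →  e   [R4 at ε]

e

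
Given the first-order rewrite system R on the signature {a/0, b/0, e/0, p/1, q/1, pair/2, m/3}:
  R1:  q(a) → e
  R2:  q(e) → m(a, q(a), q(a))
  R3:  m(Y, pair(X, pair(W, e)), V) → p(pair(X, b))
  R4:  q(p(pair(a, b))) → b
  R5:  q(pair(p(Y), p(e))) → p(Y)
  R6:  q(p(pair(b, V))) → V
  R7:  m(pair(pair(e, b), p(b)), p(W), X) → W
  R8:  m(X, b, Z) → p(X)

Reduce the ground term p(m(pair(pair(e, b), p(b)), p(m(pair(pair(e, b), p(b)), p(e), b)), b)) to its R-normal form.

p(e)

1. p(m(pair(pair(e, b), p(b)), p(m(pair(pair(e, b), p(b)), p(e), b)), b))  →  p(m(pair(pair(e, b), p(b)), p(e), b))   [R7 at 1]
2. p(m(pair(pair(e, b), p(b)), p(e), b))  →  p(e)   [R7 at 1]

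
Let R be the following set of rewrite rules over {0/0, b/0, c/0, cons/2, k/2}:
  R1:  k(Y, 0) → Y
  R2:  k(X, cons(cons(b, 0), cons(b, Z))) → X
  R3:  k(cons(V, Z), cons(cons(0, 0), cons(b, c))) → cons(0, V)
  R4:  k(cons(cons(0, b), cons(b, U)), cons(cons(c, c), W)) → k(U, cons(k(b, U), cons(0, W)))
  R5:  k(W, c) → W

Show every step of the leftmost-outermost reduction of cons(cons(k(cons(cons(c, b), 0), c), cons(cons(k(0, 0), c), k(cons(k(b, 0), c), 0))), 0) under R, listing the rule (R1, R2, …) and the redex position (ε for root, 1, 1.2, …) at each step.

cons(cons(cons(cons(c, b), 0), cons(cons(0, c), cons(b, c))), 0)

1. cons(cons(k(cons(cons(c, b), 0), c), cons(cons(k(0, 0), c), k(cons(k(b, 0), c), 0))), 0)  →  cons(cons(cons(cons(c, b), 0), cons(cons(k(0, 0), c), k(cons(k(b, 0), c), 0))), 0)   [R5 at 1.1]
2. cons(cons(cons(cons(c, b), 0), cons(cons(k(0, 0), c), k(cons(k(b, 0), c), 0))), 0)  →  cons(cons(cons(cons(c, b), 0), cons(cons(0, c), k(cons(k(b, 0), c), 0))), 0)   [R1 at 1.2.1.1]
3. cons(cons(cons(cons(c, b), 0), cons(cons(0, c), k(cons(k(b, 0), c), 0))), 0)  →  cons(cons(cons(cons(c, b), 0), cons(cons(0, c), cons(k(b, 0), c))), 0)   [R1 at 1.2.2]
4. cons(cons(cons(cons(c, b), 0), cons(cons(0, c), cons(k(b, 0), c))), 0)  →  cons(cons(cons(cons(c, b), 0), cons(cons(0, c), cons(b, c))), 0)   [R1 at 1.2.2.1]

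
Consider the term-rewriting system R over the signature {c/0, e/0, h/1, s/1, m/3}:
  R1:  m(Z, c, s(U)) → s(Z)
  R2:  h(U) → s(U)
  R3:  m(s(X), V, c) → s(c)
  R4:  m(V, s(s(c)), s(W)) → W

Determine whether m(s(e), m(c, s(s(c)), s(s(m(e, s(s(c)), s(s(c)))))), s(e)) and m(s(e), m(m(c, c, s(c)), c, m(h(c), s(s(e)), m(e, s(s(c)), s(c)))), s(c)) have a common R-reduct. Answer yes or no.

Reduce t₁ = m(s(e), m(c, s(s(c)), s(s(m(e, s(s(c)), s(s(c)))))), s(e)):
1. m(s(e), m(c, s(s(c)), s(s(m(e, s(s(c)), s(s(c)))))), s(e))  →  m(s(e), s(m(e, s(s(c)), s(s(c)))), s(e))   [R4 at 2]
2. m(s(e), s(m(e, s(s(c)), s(s(c)))), s(e))  →  m(s(e), s(s(c)), s(e))   [R4 at 2.1]
3. m(s(e), s(s(c)), s(e))  →  e   [R4 at ε]

Reduce t₂ = m(s(e), m(m(c, c, s(c)), c, m(h(c), s(s(e)), m(e, s(s(c)), s(c)))), s(c)):
1. m(s(e), m(m(c, c, s(c)), c, m(h(c), s(s(e)), m(e, s(s(c)), s(c)))), s(c))  →  m(s(e), m(s(c), c, m(h(c), s(s(e)), m(e, s(s(c)), s(c)))), s(c))   [R1 at 2.1]
2. m(s(e), m(s(c), c, m(h(c), s(s(e)), m(e, s(s(c)), s(c)))), s(c))  →  m(s(e), m(s(c), c, m(s(c), s(s(e)), m(e, s(s(c)), s(c)))), s(c))   [R2 at 2.3.1]
3. m(s(e), m(s(c), c, m(s(c), s(s(e)), m(e, s(s(c)), s(c)))), s(c))  →  m(s(e), m(s(c), c, m(s(c), s(s(e)), c)), s(c))   [R4 at 2.3.3]
4. m(s(e), m(s(c), c, m(s(c), s(s(e)), c)), s(c))  →  m(s(e), m(s(c), c, s(c)), s(c))   [R3 at 2.3]
5. m(s(e), m(s(c), c, s(c)), s(c))  →  m(s(e), s(s(c)), s(c))   [R1 at 2]
6. m(s(e), s(s(c)), s(c))  →  c   [R4 at ε]

no — NF(t₁) = e, NF(t₂) = c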